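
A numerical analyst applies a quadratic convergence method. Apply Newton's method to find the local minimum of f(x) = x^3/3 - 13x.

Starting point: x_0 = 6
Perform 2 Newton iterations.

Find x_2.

f(x) = x^3/3 - 13x
f'(x) = x^2 - 13, f''(x) = 2x
Newton update: x_{n+1} = x_n - (x_n^2 - 13)/(2*x_n)
Step 1: x_0 = 6, f'=23, f''=12, x_1 = 49/12
Step 2: x_1 = 49/12, f'=529/144, f''=49/6, x_2 = 4273/1176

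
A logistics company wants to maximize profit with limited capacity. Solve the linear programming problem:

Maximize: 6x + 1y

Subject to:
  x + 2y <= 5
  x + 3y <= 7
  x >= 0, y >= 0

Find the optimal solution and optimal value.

Feasible vertices: (0, 0), (0, 7/3), (1, 2), (5, 0)
Objective 6x + 1y at each:
  (0, 0): 0
  (0, 7/3): 7/3
  (1, 2): 8
  (5, 0): 30
Maximum is 30 at (5, 0).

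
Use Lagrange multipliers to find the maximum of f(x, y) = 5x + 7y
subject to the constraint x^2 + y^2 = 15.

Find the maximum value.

Set up Lagrange conditions: grad f = lambda * grad g
  5 = 2*lambda*x
  7 = 2*lambda*y
From these: x/y = 5/7, so x = 5t, y = 7t for some t.
Substitute into constraint: (5t)^2 + (7t)^2 = 15
  t^2 * 74 = 15
  t = sqrt(15/74)
Maximum = 5*x + 7*y = (5^2 + 7^2)*t = 74 * sqrt(15/74) = sqrt(1110)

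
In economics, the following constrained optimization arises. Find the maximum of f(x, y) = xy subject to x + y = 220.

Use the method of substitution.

Substitute y = 220 - x into f(x,y) = xy:
g(x) = x(220 - x) = 220x - x^2
g'(x) = 220 - 2x = 0  =>  x = 110
y = 220 - 110 = 110
Maximum value = 110 * 110 = 12100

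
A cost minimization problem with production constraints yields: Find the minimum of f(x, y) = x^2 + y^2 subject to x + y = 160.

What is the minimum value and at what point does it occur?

Substitute y = 160 - x into f(x,y) = x^2 + y^2:
g(x) = x^2 + (160 - x)^2 = 2x^2 - 320x + 25600
g'(x) = 4x - 320 = 0  =>  x = 80
y = 160 - 80 = 80
Minimum value = 80^2 + 80^2 = 12800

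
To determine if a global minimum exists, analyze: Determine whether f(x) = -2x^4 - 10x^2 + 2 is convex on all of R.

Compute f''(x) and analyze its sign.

f(x) = -2x^4 - 10x^2 + 2
f'(x) = -8x^3 + -20x
f''(x) = -24x^2 + -20
f''(x) = -24x^2 + -20 <= -20 < 0 for all x
Therefore, f is concave on R.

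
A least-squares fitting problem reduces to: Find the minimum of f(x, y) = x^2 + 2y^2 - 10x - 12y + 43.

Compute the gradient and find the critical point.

f(x,y) = x^2 + 2y^2 - 10x - 12y + 43
df/dx = 2x + (-10) = 0  =>  x = 5
df/dy = 4y + (-12) = 0  =>  y = 3
f(5, 3) = 1*(5)^2 + 2*(3)^2 + -10*(5) + -12*(3) + 43 = 0
Hessian is diagonal with entries 2, 4 > 0, so this is a minimum.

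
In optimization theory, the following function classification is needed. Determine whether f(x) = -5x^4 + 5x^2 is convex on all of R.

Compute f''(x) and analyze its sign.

f(x) = -5x^4 + 5x^2
f'(x) = -20x^3 + 10x
f''(x) = -60x^2 + 10
f''(x) = -60x^2 + 10 -> -inf as |x| -> inf
Therefore, f is not globally convex on R.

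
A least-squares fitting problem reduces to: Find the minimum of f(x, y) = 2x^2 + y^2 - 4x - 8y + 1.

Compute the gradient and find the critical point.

f(x,y) = 2x^2 + y^2 - 4x - 8y + 1
df/dx = 4x + (-4) = 0  =>  x = 1
df/dy = 2y + (-8) = 0  =>  y = 4
f(1, 4) = 2*(1)^2 + 1*(4)^2 + -4*(1) + -8*(4) + 1 = -17
Hessian is diagonal with entries 4, 2 > 0, so this is a minimum.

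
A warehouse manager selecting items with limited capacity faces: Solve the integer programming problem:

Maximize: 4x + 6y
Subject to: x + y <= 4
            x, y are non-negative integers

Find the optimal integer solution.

Objective: 4x + 6y, constraint: x + y <= 4
Coefficient of y is 6 > coefficient of x is 4, so allocate the entire budget to y.
Optimal: x = 0, y = 4, value = 24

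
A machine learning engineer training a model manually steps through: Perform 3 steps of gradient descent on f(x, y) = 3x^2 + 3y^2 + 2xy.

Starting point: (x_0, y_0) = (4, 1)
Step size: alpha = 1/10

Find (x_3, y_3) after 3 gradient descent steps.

f(x,y) = 3x^2 + 3y^2 + 2xy
grad_x = 6x + 2y, grad_y = 6y + 2x
Step 1: grad = (26, 14), (7/5, -2/5)
Step 2: grad = (38/5, 2/5), (16/25, -11/25)
Step 3: grad = (74/25, -34/25), (43/125, -38/125)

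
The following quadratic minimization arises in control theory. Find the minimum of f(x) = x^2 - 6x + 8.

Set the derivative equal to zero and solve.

f(x) = x^2 - 6x + 8
f'(x) = 2x + (-6) = 0
x = 6/2 = 3
f(3) = -1
Since f''(x) = 2 > 0, this is a minimum.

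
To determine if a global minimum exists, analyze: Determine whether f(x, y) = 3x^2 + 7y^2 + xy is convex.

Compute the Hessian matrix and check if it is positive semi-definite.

f(x,y) = 3x^2 + 7y^2 + xy
Hessian H = [[6, 1], [1, 14]]
trace(H) = 20, det(H) = 83
Eigenvalues: (20 +/- sqrt(68)) / 2 = 14.12, 5.877
Since both eigenvalues > 0, f is convex.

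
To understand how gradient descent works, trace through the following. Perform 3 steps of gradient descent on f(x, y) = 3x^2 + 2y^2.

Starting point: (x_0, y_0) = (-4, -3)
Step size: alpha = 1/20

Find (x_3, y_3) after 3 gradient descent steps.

f(x,y) = 3x^2 + 2y^2
grad_x = 6x + 0y, grad_y = 4y + 0x
Step 1: grad = (-24, -12), (-14/5, -12/5)
Step 2: grad = (-84/5, -48/5), (-49/25, -48/25)
Step 3: grad = (-294/25, -192/25), (-343/250, -192/125)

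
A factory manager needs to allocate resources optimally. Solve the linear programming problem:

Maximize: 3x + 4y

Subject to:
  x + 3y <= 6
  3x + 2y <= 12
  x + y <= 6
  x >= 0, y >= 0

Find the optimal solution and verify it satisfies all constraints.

Feasible vertices: (0, 0), (0, 2), (24/7, 6/7), (4, 0)
Objective 3x + 4y at each vertex:
  (0, 0): 0
  (0, 2): 8
  (24/7, 6/7): 96/7
  (4, 0): 12
Maximum is 96/7 at (24/7, 6/7).
Verify constraints at (x, y) = (24/7, 6/7):
  1*(24/7) + 3*(6/7) = 6 <= 6 (active)
  3*(24/7) + 2*(6/7) = 12 <= 12 (active)
  1*(24/7) + 1*(6/7) = 30/7 <= 6
  x = 24/7 >= 0, y = 6/7 >= 0. All constraints satisfied.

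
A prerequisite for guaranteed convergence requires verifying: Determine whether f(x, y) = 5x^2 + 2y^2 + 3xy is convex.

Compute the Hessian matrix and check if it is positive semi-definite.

f(x,y) = 5x^2 + 2y^2 + 3xy
Hessian H = [[10, 3], [3, 4]]
trace(H) = 14, det(H) = 31
Eigenvalues: (14 +/- sqrt(72)) / 2 = 11.24, 2.757
Since both eigenvalues > 0, f is convex.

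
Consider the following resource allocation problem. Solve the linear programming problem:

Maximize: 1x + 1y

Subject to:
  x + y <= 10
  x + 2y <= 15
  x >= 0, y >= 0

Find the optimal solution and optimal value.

Feasible vertices: (0, 0), (0, 15/2), (5, 5), (10, 0)
Objective 1x + 1y at each:
  (0, 0): 0
  (0, 15/2): 15/2
  (5, 5): 10
  (10, 0): 10
Maximum is 10 at (5, 5).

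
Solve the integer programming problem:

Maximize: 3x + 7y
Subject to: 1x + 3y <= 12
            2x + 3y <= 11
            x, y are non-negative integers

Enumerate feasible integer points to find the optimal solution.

Constraint 1: 1x + 3y <= 12
Constraint 2: 2x + 3y <= 11
Feasible x range (need y >= 0): 0 <= x <= min(12/1, 11/2) => x in {0, ..., 5}.
Enumerate feasible integer points row by row (the coefficient of y is 7 > 0, so for each x the largest feasible y gives the best value):
  x = 0: y <= min((12 - 1*0)/3, (11 - 2*0)/3) => y in {0, ..., 3}; best 3*0 + 7*3 = 21
  x = 1: y <= min((12 - 1*1)/3, (11 - 2*1)/3) => y in {0, ..., 3}; best 3*1 + 7*3 = 24
  x = 2: y <= min((12 - 1*2)/3, (11 - 2*2)/3) => y in {0, ..., 2}; best 3*2 + 7*2 = 20
  x = 3: y <= min((12 - 1*3)/3, (11 - 2*3)/3) => y in {0, ..., 1}; best 3*3 + 7*1 = 16
  x = 4: y <= min((12 - 1*4)/3, (11 - 2*4)/3) => y in {0, ..., 1}; best 3*4 + 7*1 = 19
  x = 5: y <= min((12 - 1*5)/3, (11 - 2*5)/3) => y in {0}; best 3*5 + 7*0 = 15
The maximum 3x + 7y = 24 is achieved at x = 1, y = 3.
Check: 1*1 + 3*3 = 10 <= 12 and 2*1 + 3*3 = 11 <= 11.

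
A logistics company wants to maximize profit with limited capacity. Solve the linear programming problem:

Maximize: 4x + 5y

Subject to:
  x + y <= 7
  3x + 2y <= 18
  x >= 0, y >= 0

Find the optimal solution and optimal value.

Feasible vertices: (0, 0), (0, 7), (4, 3), (6, 0)
Objective 4x + 5y at each:
  (0, 0): 0
  (0, 7): 35
  (4, 3): 31
  (6, 0): 24
Maximum is 35 at (0, 7).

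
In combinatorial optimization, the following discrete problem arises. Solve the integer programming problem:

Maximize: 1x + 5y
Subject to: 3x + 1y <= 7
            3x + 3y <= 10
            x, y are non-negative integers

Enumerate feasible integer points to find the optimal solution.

Constraint 1: 3x + 1y <= 7
Constraint 2: 3x + 3y <= 10
Feasible x range (need y >= 0): 0 <= x <= min(7/3, 10/3) => x in {0, ..., 2}.
Enumerate feasible integer points row by row (the coefficient of y is 5 > 0, so for each x the largest feasible y gives the best value):
  x = 0: y <= min((7 - 3*0)/1, (10 - 3*0)/3) => y in {0, ..., 3}; best 1*0 + 5*3 = 15
  x = 1: y <= min((7 - 3*1)/1, (10 - 3*1)/3) => y in {0, ..., 2}; best 1*1 + 5*2 = 11
  x = 2: y <= min((7 - 3*2)/1, (10 - 3*2)/3) => y in {0, ..., 1}; best 1*2 + 5*1 = 7
The maximum 1x + 5y = 15 is achieved at x = 0, y = 3.
Check: 3*0 + 1*3 = 3 <= 7 and 3*0 + 3*3 = 9 <= 10.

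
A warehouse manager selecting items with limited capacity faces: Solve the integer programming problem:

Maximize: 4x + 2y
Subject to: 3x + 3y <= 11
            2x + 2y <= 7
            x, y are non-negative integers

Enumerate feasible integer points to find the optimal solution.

Constraint 1: 3x + 3y <= 11
Constraint 2: 2x + 2y <= 7
Feasible x range (need y >= 0): 0 <= x <= min(11/3, 7/2) => x in {0, ..., 3}.
Enumerate feasible integer points row by row (the coefficient of y is 2 > 0, so for each x the largest feasible y gives the best value):
  x = 0: y <= min((11 - 3*0)/3, (7 - 2*0)/2) => y in {0, ..., 3}; best 4*0 + 2*3 = 6
  x = 1: y <= min((11 - 3*1)/3, (7 - 2*1)/2) => y in {0, ..., 2}; best 4*1 + 2*2 = 8
  x = 2: y <= min((11 - 3*2)/3, (7 - 2*2)/2) => y in {0, ..., 1}; best 4*2 + 2*1 = 10
  x = 3: y <= min((11 - 3*3)/3, (7 - 2*3)/2) => y in {0}; best 4*3 + 2*0 = 12
The maximum 4x + 2y = 12 is achieved at x = 3, y = 0.
Check: 3*3 + 3*0 = 9 <= 11 and 2*3 + 2*0 = 6 <= 7.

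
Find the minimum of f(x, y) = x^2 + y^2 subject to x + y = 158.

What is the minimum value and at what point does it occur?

Substitute y = 158 - x into f(x,y) = x^2 + y^2:
g(x) = x^2 + (158 - x)^2 = 2x^2 - 316x + 24964
g'(x) = 4x - 316 = 0  =>  x = 79
y = 158 - 79 = 79
Minimum value = 79^2 + 79^2 = 12482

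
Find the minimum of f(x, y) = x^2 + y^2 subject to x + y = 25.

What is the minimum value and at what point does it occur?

Substitute y = 25 - x into f(x,y) = x^2 + y^2:
g(x) = x^2 + (25 - x)^2 = 2x^2 - 50x + 625
g'(x) = 4x - 50 = 0  =>  x = 25/2
y = 25 - 25/2 = 25/2
Minimum value = (25/2)^2 + (25/2)^2 = 625/2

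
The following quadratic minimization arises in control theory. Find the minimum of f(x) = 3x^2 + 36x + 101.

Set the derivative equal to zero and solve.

f(x) = 3x^2 + 36x + 101
f'(x) = 6x + (36) = 0
x = -36/6 = -6
f(-6) = -7
Since f''(x) = 6 > 0, this is a minimum.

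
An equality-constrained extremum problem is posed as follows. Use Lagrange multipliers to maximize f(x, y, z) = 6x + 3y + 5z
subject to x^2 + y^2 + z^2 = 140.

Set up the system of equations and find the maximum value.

Lagrange conditions: 6 = 2*lambda*x, 3 = 2*lambda*y, 5 = 2*lambda*z
So x:6 = y:3 = z:5, i.e. x = 6t, y = 3t, z = 5t
Constraint: t^2*(6^2 + 3^2 + 5^2) = 140
  t^2 * 70 = 140  =>  t = sqrt(2)
Maximum = 6*6t + 3*3t + 5*5t = 70*sqrt(2) = sqrt(9800)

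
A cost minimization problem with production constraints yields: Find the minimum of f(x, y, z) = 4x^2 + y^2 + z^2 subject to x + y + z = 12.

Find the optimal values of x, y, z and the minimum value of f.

Using Lagrange multipliers on f = 4x^2 + y^2 + z^2 with constraint x + y + z = 12:
Conditions: 2*4*x = lambda, 2*1*y = lambda, 2*1*z = lambda
So x = lambda/8, y = lambda/2, z = lambda/2
Substituting into constraint: lambda * (9/8) = 12
lambda = 32/3
x = 4/3, y = 16/3, z = 16/3
Minimum value = 64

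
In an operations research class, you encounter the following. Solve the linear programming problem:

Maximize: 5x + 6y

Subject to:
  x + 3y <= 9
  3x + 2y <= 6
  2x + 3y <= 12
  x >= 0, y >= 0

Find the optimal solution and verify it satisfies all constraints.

Feasible vertices: (0, 0), (0, 3), (2, 0)
Objective 5x + 6y at each vertex:
  (0, 0): 0
  (0, 3): 18
  (2, 0): 10
Maximum is 18 at (0, 3).
Verify constraints at (x, y) = (0, 3):
  1*0 + 3*3 = 9 <= 9 (active)
  3*0 + 2*3 = 6 <= 6 (active)
  2*0 + 3*3 = 9 <= 12
  x = 0 >= 0, y = 3 >= 0. All constraints satisfied.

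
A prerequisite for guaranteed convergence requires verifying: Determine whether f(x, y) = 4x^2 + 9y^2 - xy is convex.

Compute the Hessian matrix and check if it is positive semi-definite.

f(x,y) = 4x^2 + 9y^2 - xy
Hessian H = [[8, -1], [-1, 18]]
trace(H) = 26, det(H) = 143
Eigenvalues: (26 +/- sqrt(104)) / 2 = 18.1, 7.901
Since both eigenvalues > 0, f is convex.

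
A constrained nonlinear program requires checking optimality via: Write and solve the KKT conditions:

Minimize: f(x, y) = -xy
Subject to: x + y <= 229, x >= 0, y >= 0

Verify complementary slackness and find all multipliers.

Problem: min -xy s.t. x + y <= 229 (multiplier lambda), x >= 0 (mu_x), y >= 0 (mu_y)
KKT stationarity: -y + lambda - mu_x = 0, -x + lambda - mu_y = 0, with lambda, mu_x, mu_y >= 0
Complementary slackness: lambda*(x + y - 229) = 0, mu_x*x = 0, mu_y*y = 0
If lambda = 0: y = -mu_x <= 0 and x = -mu_y <= 0 force x = y = 0 with f = 0; but x = y = 229/2 is feasible with f = -52441/4 < 0, so this is not the minimum. Hence lambda > 0 and x + y = 229.
Try x > 0, y > 0 (so mu_x = mu_y = 0): y = lambda, x = lambda => x = y = lambda
x + y = 229 => 2*lambda = 229 => lambda = 229/2
x* = y* = 229/2 > 0, consistent with mu_x = mu_y = 0.
(Any feasible point with x = 0 or y = 0 has f = 0 > -52441/4, so the minimum is not on those boundaries.)
min(-xy) = -52441/4 (i.e. max xy = 52441/4)
Multipliers: lambda = 229/2, mu_x = 0, mu_y = 0
Complementary slackness: lambda*(x + y - 229) = 229/2*(229/2 + 229/2 - 229) = 0, mu_x*x = 0*229/2 = 0, mu_y*y = 0*229/2 = 0. Satisfied.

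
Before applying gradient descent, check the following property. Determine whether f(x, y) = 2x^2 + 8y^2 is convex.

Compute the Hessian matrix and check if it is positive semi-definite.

f(x,y) = 2x^2 + 8y^2
Hessian H = [[4, 0], [0, 16]]
trace(H) = 20, det(H) = 64
Eigenvalues: (20 +/- sqrt(144)) / 2 = 16, 4
Since both eigenvalues > 0, f is convex.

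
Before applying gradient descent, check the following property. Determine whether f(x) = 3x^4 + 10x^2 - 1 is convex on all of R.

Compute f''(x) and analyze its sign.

f(x) = 3x^4 + 10x^2 - 1
f'(x) = 12x^3 + 20x
f''(x) = 36x^2 + 20
f''(x) = 36x^2 + 20 >= 20 > 0 for all x
Therefore, f is convex on R.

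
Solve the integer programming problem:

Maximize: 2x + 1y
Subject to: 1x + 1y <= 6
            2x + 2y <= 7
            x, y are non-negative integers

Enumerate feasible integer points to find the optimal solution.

Constraint 1: 1x + 1y <= 6
Constraint 2: 2x + 2y <= 7
Feasible x range (need y >= 0): 0 <= x <= min(6/1, 7/2) => x in {0, ..., 3}.
Enumerate feasible integer points row by row (the coefficient of y is 1 > 0, so for each x the largest feasible y gives the best value):
  x = 0: y <= min((6 - 1*0)/1, (7 - 2*0)/2) => y in {0, ..., 3}; best 2*0 + 1*3 = 3
  x = 1: y <= min((6 - 1*1)/1, (7 - 2*1)/2) => y in {0, ..., 2}; best 2*1 + 1*2 = 4
  x = 2: y <= min((6 - 1*2)/1, (7 - 2*2)/2) => y in {0, ..., 1}; best 2*2 + 1*1 = 5
  x = 3: y <= min((6 - 1*3)/1, (7 - 2*3)/2) => y in {0}; best 2*3 + 1*0 = 6
The maximum 2x + 1y = 6 is achieved at x = 3, y = 0.
Check: 1*3 + 1*0 = 3 <= 6 and 2*3 + 2*0 = 6 <= 7.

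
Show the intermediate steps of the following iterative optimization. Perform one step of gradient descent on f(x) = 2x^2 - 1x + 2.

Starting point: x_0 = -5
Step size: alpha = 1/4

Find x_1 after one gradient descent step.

f(x) = 2x^2 - 1x + 2
f'(x) = 4x - 1
f'(-5) = 4*-5 + (-1) = -21
x_1 = x_0 - alpha * f'(x_0) = -5 - 1/4 * -21 = 1/4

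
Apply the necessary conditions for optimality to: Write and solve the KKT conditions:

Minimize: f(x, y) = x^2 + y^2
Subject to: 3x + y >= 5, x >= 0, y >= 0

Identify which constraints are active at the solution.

KKT conditions for min x^2 + y^2 s.t. 3x + 1y >= 5, x >= 0, y >= 0:
Stationarity: 2x = mu*3 + mu_x, 2y = mu*1 + mu_y, with mu, mu_x, mu_y >= 0
Complementary slackness: mu*(3x + y - 5) = 0, mu_x*x = 0, mu_y*y = 0
(0, 0) is infeasible (3*0 + 1*0 < 5), so if mu = 0 stationarity would force x = mu_x/2 >= 0, y = mu_y/2 >= 0 with mu_x*x = mu_y*y = 0, i.e. x = y = 0: contradiction. Hence mu > 0 and 3x + y = 5 is active.
Try x > 0, y > 0 (so mu_x = mu_y = 0): x = 3*mu/2, y = 1*mu/2
Substitute: 3*(3*mu/2) + 1*(1*mu/2) = 5
  mu*10/2 = 5 => mu = 1
x* = 3/2 > 0, y* = 1/2 > 0, consistent with mu_x = mu_y = 0.
f is convex and the constraints are linear, so this KKT point is the global minimum.
f* = 5/2
Active constraints: 3x + y >= 5 (holds with equality, mu = 1 > 0); x >= 0 and y >= 0 are inactive (mu_x = mu_y = 0).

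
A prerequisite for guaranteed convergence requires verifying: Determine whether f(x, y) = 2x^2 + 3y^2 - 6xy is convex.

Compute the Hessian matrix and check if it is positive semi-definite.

f(x,y) = 2x^2 + 3y^2 - 6xy
Hessian H = [[4, -6], [-6, 6]]
trace(H) = 10, det(H) = -12
Eigenvalues: (10 +/- sqrt(148)) / 2 = 11.08, -1.083
Since not both eigenvalues positive, f is neither convex nor concave.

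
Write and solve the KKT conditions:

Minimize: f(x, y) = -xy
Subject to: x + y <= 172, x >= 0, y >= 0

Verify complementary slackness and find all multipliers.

Problem: min -xy s.t. x + y <= 172 (multiplier lambda), x >= 0 (mu_x), y >= 0 (mu_y)
KKT stationarity: -y + lambda - mu_x = 0, -x + lambda - mu_y = 0, with lambda, mu_x, mu_y >= 0
Complementary slackness: lambda*(x + y - 172) = 0, mu_x*x = 0, mu_y*y = 0
If lambda = 0: y = -mu_x <= 0 and x = -mu_y <= 0 force x = y = 0 with f = 0; but x = y = 86 is feasible with f = -7396 < 0, so this is not the minimum. Hence lambda > 0 and x + y = 172.
Try x > 0, y > 0 (so mu_x = mu_y = 0): y = lambda, x = lambda => x = y = lambda
x + y = 172 => 2*lambda = 172 => lambda = 86
x* = y* = 86 > 0, consistent with mu_x = mu_y = 0.
(Any feasible point with x = 0 or y = 0 has f = 0 > -7396, so the minimum is not on those boundaries.)
min(-xy) = -7396 (i.e. max xy = 7396)
Multipliers: lambda = 86, mu_x = 0, mu_y = 0
Complementary slackness: lambda*(x + y - 172) = 86*(86 + 86 - 172) = 0, mu_x*x = 0*86 = 0, mu_y*y = 0*86 = 0. Satisfied.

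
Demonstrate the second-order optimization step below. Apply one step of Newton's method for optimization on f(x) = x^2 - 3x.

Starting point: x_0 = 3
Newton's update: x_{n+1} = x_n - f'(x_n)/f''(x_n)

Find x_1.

f(x) = x^2 - 3x
f'(x) = 2x + (-3), f''(x) = 2
Newton step: x_1 = x_0 - f'(x_0)/f''(x_0)
f'(3) = 3
x_1 = 3 - 3/2 = 3/2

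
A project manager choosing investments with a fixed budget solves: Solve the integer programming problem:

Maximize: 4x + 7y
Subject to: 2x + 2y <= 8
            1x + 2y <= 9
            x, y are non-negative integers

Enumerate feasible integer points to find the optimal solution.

Constraint 1: 2x + 2y <= 8
Constraint 2: 1x + 2y <= 9
Feasible x range (need y >= 0): 0 <= x <= min(8/2, 9/1) => x in {0, ..., 4}.
Enumerate feasible integer points row by row (the coefficient of y is 7 > 0, so for each x the largest feasible y gives the best value):
  x = 0: y <= min((8 - 2*0)/2, (9 - 1*0)/2) => y in {0, ..., 4}; best 4*0 + 7*4 = 28
  x = 1: y <= min((8 - 2*1)/2, (9 - 1*1)/2) => y in {0, ..., 3}; best 4*1 + 7*3 = 25
  x = 2: y <= min((8 - 2*2)/2, (9 - 1*2)/2) => y in {0, ..., 2}; best 4*2 + 7*2 = 22
  x = 3: y <= min((8 - 2*3)/2, (9 - 1*3)/2) => y in {0, ..., 1}; best 4*3 + 7*1 = 19
  x = 4: y <= min((8 - 2*4)/2, (9 - 1*4)/2) => y in {0}; best 4*4 + 7*0 = 16
The maximum 4x + 7y = 28 is achieved at x = 0, y = 4.
Check: 2*0 + 2*4 = 8 <= 8 and 1*0 + 2*4 = 8 <= 9.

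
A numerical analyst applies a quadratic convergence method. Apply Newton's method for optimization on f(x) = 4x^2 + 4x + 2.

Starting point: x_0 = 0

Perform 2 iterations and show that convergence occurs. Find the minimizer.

f(x) = 4x^2 + 4x + 2, f'(x) = 8x + (4), f''(x) = 8
Step 1: f'(0) = 4, x_1 = 0 - 4/8 = -1/2
Step 2: f'(-1/2) = 0, x_2 = -1/2 (converged)
Newton's method converges in 1 step for quadratics.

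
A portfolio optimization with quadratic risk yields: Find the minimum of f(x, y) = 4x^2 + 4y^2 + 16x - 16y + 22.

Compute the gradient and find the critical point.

f(x,y) = 4x^2 + 4y^2 + 16x - 16y + 22
df/dx = 8x + (16) = 0  =>  x = -2
df/dy = 8y + (-16) = 0  =>  y = 2
f(-2, 2) = 4*(-2)^2 + 4*(2)^2 + 16*(-2) + -16*(2) + 22 = -10
Hessian is diagonal with entries 8, 8 > 0, so this is a minimum.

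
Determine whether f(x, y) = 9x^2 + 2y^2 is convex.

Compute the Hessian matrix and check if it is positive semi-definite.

f(x,y) = 9x^2 + 2y^2
Hessian H = [[18, 0], [0, 4]]
trace(H) = 22, det(H) = 72
Eigenvalues: (22 +/- sqrt(196)) / 2 = 18, 4
Since both eigenvalues > 0, f is convex.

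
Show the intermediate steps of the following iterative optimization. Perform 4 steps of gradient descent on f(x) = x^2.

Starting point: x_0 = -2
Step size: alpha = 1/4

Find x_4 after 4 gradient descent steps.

f(x) = x^2, f'(x) = 2x + (0)
Step 1: f'(-2) = -4, x_1 = -2 - 1/4 * -4 = -1
Step 2: f'(-1) = -2, x_2 = -1 - 1/4 * -2 = -1/2
Step 3: f'(-1/2) = -1, x_3 = -1/2 - 1/4 * -1 = -1/4
Step 4: f'(-1/4) = -1/2, x_4 = -1/4 - 1/4 * -1/2 = -1/8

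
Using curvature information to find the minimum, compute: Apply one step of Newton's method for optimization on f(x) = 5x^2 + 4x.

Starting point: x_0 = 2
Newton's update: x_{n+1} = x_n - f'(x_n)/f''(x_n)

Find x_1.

f(x) = 5x^2 + 4x
f'(x) = 10x + (4), f''(x) = 10
Newton step: x_1 = x_0 - f'(x_0)/f''(x_0)
f'(2) = 24
x_1 = 2 - 24/10 = -2/5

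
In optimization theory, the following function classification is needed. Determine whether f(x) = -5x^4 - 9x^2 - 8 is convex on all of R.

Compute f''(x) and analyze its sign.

f(x) = -5x^4 - 9x^2 - 8
f'(x) = -20x^3 + -18x
f''(x) = -60x^2 + -18
f''(x) = -60x^2 + -18 <= -18 < 0 for all x
Therefore, f is concave on R.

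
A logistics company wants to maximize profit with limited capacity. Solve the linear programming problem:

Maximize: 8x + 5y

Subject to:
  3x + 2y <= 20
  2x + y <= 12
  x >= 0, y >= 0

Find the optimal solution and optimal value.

Feasible vertices: (0, 0), (0, 10), (4, 4), (6, 0)
Objective 8x + 5y at each:
  (0, 0): 0
  (0, 10): 50
  (4, 4): 52
  (6, 0): 48
Maximum is 52 at (4, 4).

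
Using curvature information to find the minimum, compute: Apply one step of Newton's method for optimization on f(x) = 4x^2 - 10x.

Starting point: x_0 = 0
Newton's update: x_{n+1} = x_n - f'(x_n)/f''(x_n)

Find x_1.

f(x) = 4x^2 - 10x
f'(x) = 8x + (-10), f''(x) = 8
Newton step: x_1 = x_0 - f'(x_0)/f''(x_0)
f'(0) = -10
x_1 = 0 - -10/8 = 5/4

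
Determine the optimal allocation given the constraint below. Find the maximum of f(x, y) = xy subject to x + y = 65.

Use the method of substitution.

Substitute y = 65 - x into f(x,y) = xy:
g(x) = x(65 - x) = 65x - x^2
g'(x) = 65 - 2x = 0  =>  x = 65/2
y = 65 - 65/2 = 65/2
Maximum value = (65/2) * (65/2) = 4225/4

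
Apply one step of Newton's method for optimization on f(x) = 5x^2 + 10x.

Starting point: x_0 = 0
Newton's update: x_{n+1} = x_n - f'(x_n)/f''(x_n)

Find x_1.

f(x) = 5x^2 + 10x
f'(x) = 10x + (10), f''(x) = 10
Newton step: x_1 = x_0 - f'(x_0)/f''(x_0)
f'(0) = 10
x_1 = 0 - 10/10 = -1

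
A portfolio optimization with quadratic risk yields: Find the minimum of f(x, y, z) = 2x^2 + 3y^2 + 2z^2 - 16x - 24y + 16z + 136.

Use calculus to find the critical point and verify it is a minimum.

f(x,y,z) = 2x^2 + 3y^2 + 2z^2 - 16x - 24y + 16z + 136
df/dx = 4x + (-16) = 0 => x = 4
df/dy = 6y + (-24) = 0 => y = 4
df/dz = 4z + (16) = 0 => z = -4
f(4,4,-4) = 2*(4)^2 + 3*(4)^2 + 2*(-4)^2 + -16*(4) + -24*(4) + 16*(-4) + 136 = 24
Hessian is diagonal with entries 4, 6, 4 > 0, confirmed minimum.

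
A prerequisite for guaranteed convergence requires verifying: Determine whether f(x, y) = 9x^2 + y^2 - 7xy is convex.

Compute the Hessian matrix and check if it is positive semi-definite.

f(x,y) = 9x^2 + y^2 - 7xy
Hessian H = [[18, -7], [-7, 2]]
trace(H) = 20, det(H) = -13
Eigenvalues: (20 +/- sqrt(452)) / 2 = 20.63, -0.6301
Since not both eigenvalues positive, f is neither convex nor concave.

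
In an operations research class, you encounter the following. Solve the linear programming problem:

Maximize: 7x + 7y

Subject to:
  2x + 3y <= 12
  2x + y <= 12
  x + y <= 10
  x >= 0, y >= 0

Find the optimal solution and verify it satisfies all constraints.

Feasible vertices: (0, 0), (0, 4), (6, 0)
Objective 7x + 7y at each vertex:
  (0, 0): 0
  (0, 4): 28
  (6, 0): 42
Maximum is 42 at (6, 0).
Verify constraints at (x, y) = (6, 0):
  2*6 + 3*0 = 12 <= 12 (active)
  2*6 + 1*0 = 12 <= 12 (active)
  1*6 + 1*0 = 6 <= 10
  x = 6 >= 0, y = 0 >= 0. All constraints satisfied.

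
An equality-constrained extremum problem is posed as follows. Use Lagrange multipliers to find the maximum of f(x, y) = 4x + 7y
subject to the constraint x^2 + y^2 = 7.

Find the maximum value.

Set up Lagrange conditions: grad f = lambda * grad g
  4 = 2*lambda*x
  7 = 2*lambda*y
From these: x/y = 4/7, so x = 4t, y = 7t for some t.
Substitute into constraint: (4t)^2 + (7t)^2 = 7
  t^2 * 65 = 7
  t = sqrt(7/65)
Maximum = 4*x + 7*y = (4^2 + 7^2)*t = 65 * sqrt(7/65) = sqrt(455)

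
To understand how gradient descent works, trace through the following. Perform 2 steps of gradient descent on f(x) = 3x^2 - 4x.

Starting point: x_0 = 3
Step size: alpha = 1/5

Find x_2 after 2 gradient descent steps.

f(x) = 3x^2 - 4x, f'(x) = 6x + (-4)
Step 1: f'(3) = 14, x_1 = 3 - 1/5 * 14 = 1/5
Step 2: f'(1/5) = -14/5, x_2 = 1/5 - 1/5 * -14/5 = 19/25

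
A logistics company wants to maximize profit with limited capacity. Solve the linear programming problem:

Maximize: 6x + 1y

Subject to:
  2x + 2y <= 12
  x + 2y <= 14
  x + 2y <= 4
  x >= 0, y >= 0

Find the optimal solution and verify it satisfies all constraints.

Feasible vertices: (0, 0), (0, 2), (4, 0)
Objective 6x + 1y at each vertex:
  (0, 0): 0
  (0, 2): 2
  (4, 0): 24
Maximum is 24 at (4, 0).
Verify constraints at (x, y) = (4, 0):
  2*4 + 2*0 = 8 <= 12
  1*4 + 2*0 = 4 <= 14
  1*4 + 2*0 = 4 <= 4 (active)
  x = 4 >= 0, y = 0 >= 0. All constraints satisfied.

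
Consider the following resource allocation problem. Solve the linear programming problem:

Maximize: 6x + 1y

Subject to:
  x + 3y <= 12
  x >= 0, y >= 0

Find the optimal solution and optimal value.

The feasible region has vertices at [(0, 0), (12, 0), (0, 4)].
Checking objective 6x + 1y at each vertex:
  (0, 0): 6*0 + 1*0 = 0
  (12, 0): 6*12 + 1*0 = 72
  (0, 4): 6*0 + 1*4 = 4
Maximum is 72 at (12, 0).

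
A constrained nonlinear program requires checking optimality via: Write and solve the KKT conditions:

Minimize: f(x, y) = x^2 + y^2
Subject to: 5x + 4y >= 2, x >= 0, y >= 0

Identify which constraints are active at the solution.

KKT conditions for min x^2 + y^2 s.t. 5x + 4y >= 2, x >= 0, y >= 0:
Stationarity: 2x = mu*5 + mu_x, 2y = mu*4 + mu_y, with mu, mu_x, mu_y >= 0
Complementary slackness: mu*(5x + 4y - 2) = 0, mu_x*x = 0, mu_y*y = 0
(0, 0) is infeasible (5*0 + 4*0 < 2), so if mu = 0 stationarity would force x = mu_x/2 >= 0, y = mu_y/2 >= 0 with mu_x*x = mu_y*y = 0, i.e. x = y = 0: contradiction. Hence mu > 0 and 5x + 4y = 2 is active.
Try x > 0, y > 0 (so mu_x = mu_y = 0): x = 5*mu/2, y = 4*mu/2
Substitute: 5*(5*mu/2) + 4*(4*mu/2) = 2
  mu*41/2 = 2 => mu = 4/41
x* = 10/41 > 0, y* = 8/41 > 0, consistent with mu_x = mu_y = 0.
f is convex and the constraints are linear, so this KKT point is the global minimum.
f* = 4/41
Active constraints: 5x + 4y >= 2 (holds with equality, mu = 4/41 > 0); x >= 0 and y >= 0 are inactive (mu_x = mu_y = 0).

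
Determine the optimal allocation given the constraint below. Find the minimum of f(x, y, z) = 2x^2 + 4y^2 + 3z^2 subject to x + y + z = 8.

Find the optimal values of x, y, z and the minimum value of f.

Using Lagrange multipliers on f = 2x^2 + 4y^2 + 3z^2 with constraint x + y + z = 8:
Conditions: 2*2*x = lambda, 2*4*y = lambda, 2*3*z = lambda
So x = lambda/4, y = lambda/8, z = lambda/6
Substituting into constraint: lambda * (13/24) = 8
lambda = 192/13
x = 48/13, y = 24/13, z = 32/13
Minimum value = 768/13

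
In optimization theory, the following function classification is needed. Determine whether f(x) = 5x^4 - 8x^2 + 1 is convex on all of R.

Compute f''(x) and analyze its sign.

f(x) = 5x^4 - 8x^2 + 1
f'(x) = 20x^3 + -16x
f''(x) = 60x^2 + -16
f''(0) = -16 < 0, so not convex near x = 0
Therefore, f is not globally convex on R.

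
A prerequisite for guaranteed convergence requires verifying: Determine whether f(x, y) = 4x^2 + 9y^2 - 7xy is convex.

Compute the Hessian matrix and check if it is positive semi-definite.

f(x,y) = 4x^2 + 9y^2 - 7xy
Hessian H = [[8, -7], [-7, 18]]
trace(H) = 26, det(H) = 95
Eigenvalues: (26 +/- sqrt(296)) / 2 = 21.6, 4.398
Since both eigenvalues > 0, f is convex.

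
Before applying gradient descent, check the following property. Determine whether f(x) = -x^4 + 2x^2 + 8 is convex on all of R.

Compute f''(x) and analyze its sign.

f(x) = -x^4 + 2x^2 + 8
f'(x) = -4x^3 + 4x
f''(x) = -12x^2 + 4
f''(x) = -12x^2 + 4 -> -inf as |x| -> inf
Therefore, f is not globally convex on R.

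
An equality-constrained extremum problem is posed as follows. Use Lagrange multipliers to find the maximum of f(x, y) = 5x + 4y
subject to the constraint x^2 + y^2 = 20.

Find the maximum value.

Set up Lagrange conditions: grad f = lambda * grad g
  5 = 2*lambda*x
  4 = 2*lambda*y
From these: x/y = 5/4, so x = 5t, y = 4t for some t.
Substitute into constraint: (5t)^2 + (4t)^2 = 20
  t^2 * 41 = 20
  t = sqrt(20/41)
Maximum = 5*x + 4*y = (5^2 + 4^2)*t = 41 * sqrt(20/41) = sqrt(820)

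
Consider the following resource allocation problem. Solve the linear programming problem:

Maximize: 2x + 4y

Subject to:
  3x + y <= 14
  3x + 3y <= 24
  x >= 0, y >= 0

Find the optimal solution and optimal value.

Feasible vertices: (0, 0), (0, 8), (3, 5), (14/3, 0)
Objective 2x + 4y at each:
  (0, 0): 0
  (0, 8): 32
  (3, 5): 26
  (14/3, 0): 28/3
Maximum is 32 at (0, 8).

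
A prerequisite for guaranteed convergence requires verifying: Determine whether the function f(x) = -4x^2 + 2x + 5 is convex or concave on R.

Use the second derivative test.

f(x) = -4x^2 + 2x + 5
f'(x) = -8x + 2
f''(x) = -8
Since f''(x) = -8 < 0 for all x, f is concave on R.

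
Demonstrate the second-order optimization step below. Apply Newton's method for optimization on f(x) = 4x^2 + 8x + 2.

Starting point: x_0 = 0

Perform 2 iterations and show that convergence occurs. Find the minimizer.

f(x) = 4x^2 + 8x + 2, f'(x) = 8x + (8), f''(x) = 8
Step 1: f'(0) = 8, x_1 = 0 - 8/8 = -1
Step 2: f'(-1) = 0, x_2 = -1 (converged)
Newton's method converges in 1 step for quadratics.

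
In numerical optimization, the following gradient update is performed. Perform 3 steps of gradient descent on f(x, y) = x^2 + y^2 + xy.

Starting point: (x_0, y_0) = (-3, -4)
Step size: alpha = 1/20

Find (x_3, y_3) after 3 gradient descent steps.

f(x,y) = x^2 + y^2 + xy
grad_x = 2x + 1y, grad_y = 2y + 1x
Step 1: grad = (-10, -11), (-5/2, -69/20)
Step 2: grad = (-169/20, -47/5), (-831/400, -149/50)
Step 3: grad = (-1427/200, -643/80), (-6883/4000, -165/64)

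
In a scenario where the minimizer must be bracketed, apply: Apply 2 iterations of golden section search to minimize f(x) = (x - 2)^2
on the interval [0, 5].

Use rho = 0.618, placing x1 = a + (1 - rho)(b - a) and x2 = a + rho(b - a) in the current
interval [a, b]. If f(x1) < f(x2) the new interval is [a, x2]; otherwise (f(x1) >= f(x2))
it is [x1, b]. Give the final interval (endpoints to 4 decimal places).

Golden section search for min of f(x) = (x - 2)^2 on [0, 5].
Each step: x1 = a + (1 - rho)(b - a), x2 = a + rho(b - a); if f(x1) < f(x2) keep [a, x2], otherwise keep [x1, b].
Step 1: [0.0000, 5.0000], x1=1.9100 (f=0.0081), x2=3.0900 (f=1.1881); f(x1) < f(x2) => keep [0.0000, 3.0900]
Step 2: [0.0000, 3.0900], x1=1.1804 (f=0.6718), x2=1.9096 (f=0.0082); f(x1) > f(x2) => keep [1.1804, 3.0900]
Final interval: [1.1804, 3.0900]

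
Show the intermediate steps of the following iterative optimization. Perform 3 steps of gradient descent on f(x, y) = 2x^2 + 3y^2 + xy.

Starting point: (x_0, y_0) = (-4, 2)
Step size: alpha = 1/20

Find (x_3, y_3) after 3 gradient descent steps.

f(x,y) = 2x^2 + 3y^2 + xy
grad_x = 4x + 1y, grad_y = 6y + 1x
Step 1: grad = (-14, 8), (-33/10, 8/5)
Step 2: grad = (-58/5, 63/10), (-68/25, 257/200)
Step 3: grad = (-1919/200, 499/100), (-8961/4000, 2071/2000)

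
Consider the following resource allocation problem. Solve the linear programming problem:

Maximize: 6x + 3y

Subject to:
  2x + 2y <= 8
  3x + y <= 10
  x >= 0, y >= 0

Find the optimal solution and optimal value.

Feasible vertices: (0, 0), (0, 4), (3, 1), (10/3, 0)
Objective 6x + 3y at each:
  (0, 0): 0
  (0, 4): 12
  (3, 1): 21
  (10/3, 0): 20
Maximum is 21 at (3, 1).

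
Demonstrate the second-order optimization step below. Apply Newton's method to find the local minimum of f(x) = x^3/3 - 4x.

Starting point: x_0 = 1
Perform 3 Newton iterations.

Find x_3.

f(x) = x^3/3 - 4x
f'(x) = x^2 - 4, f''(x) = 2x
Newton update: x_{n+1} = x_n - (x_n^2 - 4)/(2*x_n)
Step 1: x_0 = 1, f'=-3, f''=2, x_1 = 5/2
Step 2: x_1 = 5/2, f'=9/4, f''=5, x_2 = 41/20
Step 3: x_2 = 41/20, f'=81/400, f''=41/10, x_3 = 3281/1640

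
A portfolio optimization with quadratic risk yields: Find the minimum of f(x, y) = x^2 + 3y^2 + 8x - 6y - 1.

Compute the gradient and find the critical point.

f(x,y) = x^2 + 3y^2 + 8x - 6y - 1
df/dx = 2x + (8) = 0  =>  x = -4
df/dy = 6y + (-6) = 0  =>  y = 1
f(-4, 1) = 1*(-4)^2 + 3*(1)^2 + 8*(-4) + -6*(1) + -1 = -20
Hessian is diagonal with entries 2, 6 > 0, so this is a minimum.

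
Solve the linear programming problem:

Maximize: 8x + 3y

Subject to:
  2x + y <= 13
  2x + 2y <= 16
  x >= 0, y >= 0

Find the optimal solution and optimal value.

Feasible vertices: (0, 0), (0, 8), (5, 3), (13/2, 0)
Objective 8x + 3y at each:
  (0, 0): 0
  (0, 8): 24
  (5, 3): 49
  (13/2, 0): 52
Maximum is 52 at (13/2, 0).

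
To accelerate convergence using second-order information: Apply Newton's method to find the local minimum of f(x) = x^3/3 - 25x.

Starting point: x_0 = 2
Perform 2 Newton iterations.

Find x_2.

f(x) = x^3/3 - 25x
f'(x) = x^2 - 25, f''(x) = 2x
Newton update: x_{n+1} = x_n - (x_n^2 - 25)/(2*x_n)
Step 1: x_0 = 2, f'=-21, f''=4, x_1 = 29/4
Step 2: x_1 = 29/4, f'=441/16, f''=29/2, x_2 = 1241/232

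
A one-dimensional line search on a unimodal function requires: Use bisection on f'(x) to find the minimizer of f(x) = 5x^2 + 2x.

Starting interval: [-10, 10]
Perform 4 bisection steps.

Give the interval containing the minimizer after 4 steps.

Finding critical point of f(x) = 5x^2 + 2x using bisection on f'(x) = 10x + 2.
f'(x) = 0 when x = -1/5.
Starting interval: [-10, 10]
Step 1: mid = 0, f'(mid) = 2, new interval = [-10, 0]
Step 2: mid = -5, f'(mid) = -48, new interval = [-5, 0]
Step 3: mid = -5/2, f'(mid) = -23, new interval = [-5/2, 0]
Step 4: mid = -5/4, f'(mid) = -21/2, new interval = [-5/4, 0]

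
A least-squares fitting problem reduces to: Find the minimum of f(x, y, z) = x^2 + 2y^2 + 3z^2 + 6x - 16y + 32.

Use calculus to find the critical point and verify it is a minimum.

f(x,y,z) = x^2 + 2y^2 + 3z^2 + 6x - 16y + 32
df/dx = 2x + (6) = 0 => x = -3
df/dy = 4y + (-16) = 0 => y = 4
df/dz = 6z + (0) = 0 => z = 0
f(-3,4,0) = 1*(-3)^2 + 2*(4)^2 + 3*(0)^2 + 6*(-3) + -16*(4) + 32 = -9
Hessian is diagonal with entries 2, 4, 6 > 0, confirmed minimum.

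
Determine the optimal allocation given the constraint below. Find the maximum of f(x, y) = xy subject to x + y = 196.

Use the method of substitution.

Substitute y = 196 - x into f(x,y) = xy:
g(x) = x(196 - x) = 196x - x^2
g'(x) = 196 - 2x = 0  =>  x = 98
y = 196 - 98 = 98
Maximum value = 98 * 98 = 9604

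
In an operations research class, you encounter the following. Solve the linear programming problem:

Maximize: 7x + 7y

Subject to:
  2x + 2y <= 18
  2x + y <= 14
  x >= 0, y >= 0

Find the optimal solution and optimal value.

Feasible vertices: (0, 0), (0, 9), (5, 4), (7, 0)
Objective 7x + 7y at each:
  (0, 0): 0
  (0, 9): 63
  (5, 4): 63
  (7, 0): 49
Maximum is 63 at (0, 9).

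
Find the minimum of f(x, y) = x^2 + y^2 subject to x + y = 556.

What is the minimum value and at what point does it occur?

Substitute y = 556 - x into f(x,y) = x^2 + y^2:
g(x) = x^2 + (556 - x)^2 = 2x^2 - 1112x + 309136
g'(x) = 4x - 1112 = 0  =>  x = 278
y = 556 - 278 = 278
Minimum value = 278^2 + 278^2 = 154568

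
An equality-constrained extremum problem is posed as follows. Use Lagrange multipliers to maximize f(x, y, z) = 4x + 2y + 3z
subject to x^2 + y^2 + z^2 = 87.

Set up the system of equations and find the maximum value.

Lagrange conditions: 4 = 2*lambda*x, 2 = 2*lambda*y, 3 = 2*lambda*z
So x:4 = y:2 = z:3, i.e. x = 4t, y = 2t, z = 3t
Constraint: t^2*(4^2 + 2^2 + 3^2) = 87
  t^2 * 29 = 87  =>  t = sqrt(3)
Maximum = 4*4t + 2*2t + 3*3t = 29*sqrt(3) = sqrt(2523)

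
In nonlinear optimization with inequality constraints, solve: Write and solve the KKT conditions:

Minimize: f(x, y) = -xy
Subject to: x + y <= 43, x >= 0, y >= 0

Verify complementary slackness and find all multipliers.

Problem: min -xy s.t. x + y <= 43 (multiplier lambda), x >= 0 (mu_x), y >= 0 (mu_y)
KKT stationarity: -y + lambda - mu_x = 0, -x + lambda - mu_y = 0, with lambda, mu_x, mu_y >= 0
Complementary slackness: lambda*(x + y - 43) = 0, mu_x*x = 0, mu_y*y = 0
If lambda = 0: y = -mu_x <= 0 and x = -mu_y <= 0 force x = y = 0 with f = 0; but x = y = 43/2 is feasible with f = -1849/4 < 0, so this is not the minimum. Hence lambda > 0 and x + y = 43.
Try x > 0, y > 0 (so mu_x = mu_y = 0): y = lambda, x = lambda => x = y = lambda
x + y = 43 => 2*lambda = 43 => lambda = 43/2
x* = y* = 43/2 > 0, consistent with mu_x = mu_y = 0.
(Any feasible point with x = 0 or y = 0 has f = 0 > -1849/4, so the minimum is not on those boundaries.)
min(-xy) = -1849/4 (i.e. max xy = 1849/4)
Multipliers: lambda = 43/2, mu_x = 0, mu_y = 0
Complementary slackness: lambda*(x + y - 43) = 43/2*(43/2 + 43/2 - 43) = 0, mu_x*x = 0*43/2 = 0, mu_y*y = 0*43/2 = 0. Satisfied.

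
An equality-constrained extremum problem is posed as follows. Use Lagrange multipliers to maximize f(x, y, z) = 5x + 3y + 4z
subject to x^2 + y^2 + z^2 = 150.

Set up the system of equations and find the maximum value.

Lagrange conditions: 5 = 2*lambda*x, 3 = 2*lambda*y, 4 = 2*lambda*z
So x:5 = y:3 = z:4, i.e. x = 5t, y = 3t, z = 4t
Constraint: t^2*(5^2 + 3^2 + 4^2) = 150
  t^2 * 50 = 150  =>  t = sqrt(3)
Maximum = 5*5t + 3*3t + 4*4t = 50*sqrt(3) = sqrt(7500)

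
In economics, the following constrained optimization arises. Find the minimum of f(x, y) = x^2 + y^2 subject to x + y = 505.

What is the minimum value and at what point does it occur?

Substitute y = 505 - x into f(x,y) = x^2 + y^2:
g(x) = x^2 + (505 - x)^2 = 2x^2 - 1010x + 255025
g'(x) = 4x - 1010 = 0  =>  x = 505/2
y = 505 - 505/2 = 505/2
Minimum value = (505/2)^2 + (505/2)^2 = 255025/2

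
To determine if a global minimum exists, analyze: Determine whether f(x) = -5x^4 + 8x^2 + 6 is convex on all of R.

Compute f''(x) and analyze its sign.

f(x) = -5x^4 + 8x^2 + 6
f'(x) = -20x^3 + 16x
f''(x) = -60x^2 + 16
f''(x) = -60x^2 + 16 -> -inf as |x| -> inf
Therefore, f is not globally convex on R.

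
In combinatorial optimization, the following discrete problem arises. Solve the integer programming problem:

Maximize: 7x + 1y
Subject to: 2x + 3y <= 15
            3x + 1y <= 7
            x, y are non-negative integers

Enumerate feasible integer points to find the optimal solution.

Constraint 1: 2x + 3y <= 15
Constraint 2: 3x + 1y <= 7
Feasible x range (need y >= 0): 0 <= x <= min(15/2, 7/3) => x in {0, ..., 2}.
Enumerate feasible integer points row by row (the coefficient of y is 1 > 0, so for each x the largest feasible y gives the best value):
  x = 0: y <= min((15 - 2*0)/3, (7 - 3*0)/1) => y in {0, ..., 5}; best 7*0 + 1*5 = 5
  x = 1: y <= min((15 - 2*1)/3, (7 - 3*1)/1) => y in {0, ..., 4}; best 7*1 + 1*4 = 11
  x = 2: y <= min((15 - 2*2)/3, (7 - 3*2)/1) => y in {0, ..., 1}; best 7*2 + 1*1 = 15
The maximum 7x + 1y = 15 is achieved at x = 2, y = 1.
Check: 2*2 + 3*1 = 7 <= 15 and 3*2 + 1*1 = 7 <= 7.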